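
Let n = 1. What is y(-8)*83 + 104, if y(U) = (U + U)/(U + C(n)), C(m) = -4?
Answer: 644/3 ≈ 214.67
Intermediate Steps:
y(U) = 2*U/(-4 + U) (y(U) = (U + U)/(U - 4) = (2*U)/(-4 + U) = 2*U/(-4 + U))
y(-8)*83 + 104 = (2*(-8)/(-4 - 8))*83 + 104 = (2*(-8)/(-12))*83 + 104 = (2*(-8)*(-1/12))*83 + 104 = (4/3)*83 + 104 = 332/3 + 104 = 644/3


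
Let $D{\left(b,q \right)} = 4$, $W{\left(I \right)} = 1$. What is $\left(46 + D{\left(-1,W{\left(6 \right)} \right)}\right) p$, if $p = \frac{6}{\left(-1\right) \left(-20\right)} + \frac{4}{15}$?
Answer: $\frac{85}{3} \approx 28.333$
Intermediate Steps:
$p = \frac{17}{30}$ ($p = \frac{6}{20} + 4 \cdot \frac{1}{15} = 6 \cdot \frac{1}{20} + \frac{4}{15} = \frac{3}{10} + \frac{4}{15} = \frac{17}{30} \approx 0.56667$)
$\left(46 + D{\left(-1,W{\left(6 \right)} \right)}\right) p = \left(46 + 4\right) \frac{17}{30} = 50 \cdot \frac{17}{30} = \frac{85}{3}$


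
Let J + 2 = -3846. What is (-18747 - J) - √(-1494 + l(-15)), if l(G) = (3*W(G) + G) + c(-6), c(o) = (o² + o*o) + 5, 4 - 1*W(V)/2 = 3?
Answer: -14899 - I*√1426 ≈ -14899.0 - 37.762*I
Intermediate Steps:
J = -3848 (J = -2 - 3846 = -3848)
W(V) = 2 (W(V) = 8 - 2*3 = 8 - 6 = 2)
c(o) = 5 + 2*o² (c(o) = (o² + o²) + 5 = 2*o² + 5 = 5 + 2*o²)
l(G) = 83 + G (l(G) = (3*2 + G) + (5 + 2*(-6)²) = (6 + G) + (5 + 2*36) = (6 + G) + (5 + 72) = (6 + G) + 77 = 83 + G)
(-18747 - J) - √(-1494 + l(-15)) = (-18747 - 1*(-3848)) - √(-1494 + (83 - 15)) = (-18747 + 3848) - √(-1494 + 68) = -14899 - √(-1426) = -14899 - I*√1426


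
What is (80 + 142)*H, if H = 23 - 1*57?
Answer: -7548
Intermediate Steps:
H = -34 (H = 23 - 57 = -34)
(80 + 142)*H = (80 + 142)*(-34) = 222*(-34) = -7548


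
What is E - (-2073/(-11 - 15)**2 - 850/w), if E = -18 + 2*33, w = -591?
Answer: 19827311/399516 ≈ 49.628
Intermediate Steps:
E = 48 (E = -18 + 66 = 48)
E - (-2073/(-11 - 15)**2 - 850/w) = 48 - (-2073/(-11 - 15)**2 - 850/(-591)) = 48 - (-2073/((-26)**2) - 850*(-1/591)) = 48 - (-2073/676 + 850/591) = 48 - 1*(-650543/399516) = 48 + 650543/399516 = 19827311/399516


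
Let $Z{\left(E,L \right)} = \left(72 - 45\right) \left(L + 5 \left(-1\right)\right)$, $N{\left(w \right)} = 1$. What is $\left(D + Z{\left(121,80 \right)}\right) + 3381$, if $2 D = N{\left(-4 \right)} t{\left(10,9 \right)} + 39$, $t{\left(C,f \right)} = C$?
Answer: $\frac{10861}{2} \approx 5430.5$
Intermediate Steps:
$Z{\left(E,L \right)} = -135 + 27 L$ ($Z{\left(E,L \right)} = 27 \left(L - 5\right) = 27 \left(-5 + L\right) = -135 + 27 L$)
$D = \frac{49}{2}$ ($D = \frac{1 \cdot 10 + 39}{2} = \frac{10 + 39}{2} = \frac{1}{2} \cdot 49 = \frac{49}{2} \approx 24.5$)
$\left(D + Z{\left(121,80 \right)}\right) + 3381 = \left(\frac{49}{2} + \left(-135 + 27 \cdot 80\right)\right) + 3381 = \left(\frac{49}{2} + \left(-135 + 2160\right)\right) + 3381 = \left(\frac{49}{2} + 2025\right) + 3381 = \frac{4099}{2} + 3381 = \frac{10861}{2}$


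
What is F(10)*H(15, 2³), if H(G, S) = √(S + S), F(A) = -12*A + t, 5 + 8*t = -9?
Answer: -487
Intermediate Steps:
t = -7/4 (t = -5/8 + (⅛)*(-9) = -5/8 - 9/8 = -7/4 ≈ -1.7500)
F(A) = -7/4 - 12*A (F(A) = -12*A - 7/4 = -7/4 - 12*A)
H(G, S) = √2*√S (H(G, S) = √(2*S) = √2*√S)
F(10)*H(15, 2³) = (-7/4 - 12*10)*(√2*√(2³)) = (-7/4 - 120)*(√2*√8) = -487*√2*2*√2/4 = -487/4*4 = -487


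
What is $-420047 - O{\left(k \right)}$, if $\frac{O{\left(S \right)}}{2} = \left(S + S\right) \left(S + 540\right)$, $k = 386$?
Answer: $-1849791$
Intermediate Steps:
$O{\left(S \right)} = 4 S \left(540 + S\right)$ ($O{\left(S \right)} = 2 \left(S + S\right) \left(S + 540\right) = 2 \cdot 2 S \left(540 + S\right) = 4 S \left(540 + S\right)$)
$-420047 - O{\left(k \right)} = -420047 - 4 \cdot 386 \left(540 + 386\right) = -420047 - 4 \cdot 386 \cdot 926 = -420047 - 1429744 = -1849791$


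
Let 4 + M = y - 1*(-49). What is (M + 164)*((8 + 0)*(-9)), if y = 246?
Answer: -32760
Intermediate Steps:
M = 291 (M = -4 + (246 - 1*(-49)) = -4 + (246 + 49) = -4 + 295 = 291)
(M + 164)*((8 + 0)*(-9)) = (291 + 164)*((8 + 0)*(-9)) = 455*(8*(-9)) = 455*(-72) = -32760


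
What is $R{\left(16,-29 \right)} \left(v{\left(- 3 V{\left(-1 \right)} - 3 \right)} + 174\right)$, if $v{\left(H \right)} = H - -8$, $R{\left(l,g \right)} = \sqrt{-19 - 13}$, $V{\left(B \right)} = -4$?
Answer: $764 i \sqrt{2} \approx 1080.5 i$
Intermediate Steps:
$R{\left(l,g \right)} = 4 i \sqrt{2}$ ($R{\left(l,g \right)} = \sqrt{-32} = 4 i \sqrt{2}$)
$v{\left(H \right)} = 8 + H$ ($v{\left(H \right)} = H + 8 = 8 + H$)
$R{\left(16,-29 \right)} \left(v{\left(- 3 V{\left(-1 \right)} - 3 \right)} + 174\right) = 4 i \sqrt{2} \left(\left(8 - -9\right) + 174\right) = 4 i \sqrt{2} \left(\left(8 + \left(12 - 3\right)\right) + 174\right) = 4 i \sqrt{2} \left(\left(8 + 9\right) + 174\right) = 4 i \sqrt{2} \left(17 + 174\right) = 4 i \sqrt{2} \cdot 191 = 764 i \sqrt{2}$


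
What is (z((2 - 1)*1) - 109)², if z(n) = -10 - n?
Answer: 14400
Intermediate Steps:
(z((2 - 1)*1) - 109)² = ((-10 - (2 - 1)) - 109)² = ((-10 - 1) - 109)² = (-11 - 109)² = (-120)² = 14400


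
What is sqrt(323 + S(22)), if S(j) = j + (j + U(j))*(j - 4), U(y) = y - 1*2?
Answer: sqrt(1101) ≈ 33.181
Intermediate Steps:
U(y) = -2 + y (U(y) = y - 2 = -2 + y)
S(j) = j + (-4 + j)*(-2 + 2*j) (S(j) = j + (j + (-2 + j))*(j - 4) = j + (-2 + 2*j)*(-4 + j) = j + (-4 + j)*(-2 + 2*j))
sqrt(323 + S(22)) = sqrt(323 + (8 - 9*22 + 2*22**2)) = sqrt(323 + (8 - 198 + 2*484)) = sqrt(323 + (8 - 198 + 968)) = sqrt(323 + 778) = sqrt(1101)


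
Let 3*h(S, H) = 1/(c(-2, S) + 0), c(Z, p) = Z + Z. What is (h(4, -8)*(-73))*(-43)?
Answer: -3139/12 ≈ -261.58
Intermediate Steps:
c(Z, p) = 2*Z
h(S, H) = -1/12 (h(S, H) = 1/(3*(2*(-2) + 0)) = 1/(3*(-4 + 0)) = (1/3)/(-4) = (1/3)*(-1/4) = -1/12)
(h(4, -8)*(-73))*(-43) = -1/12*(-73)*(-43) = (73/12)*(-43) = -3139/12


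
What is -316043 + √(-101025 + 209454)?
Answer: -316043 + √108429 ≈ -3.1571e+5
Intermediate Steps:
-316043 + √(-101025 + 209454) = -316043 + √108429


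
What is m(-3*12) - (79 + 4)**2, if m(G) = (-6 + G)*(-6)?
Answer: -6637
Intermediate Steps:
m(G) = 36 - 6*G
m(-3*12) - (79 + 4)**2 = (36 - (-18)*12) - (79 + 4)**2 = (36 - 6*(-36)) - 1*83**2 = (36 + 216) - 1*6889 = 252 - 6889 = -6637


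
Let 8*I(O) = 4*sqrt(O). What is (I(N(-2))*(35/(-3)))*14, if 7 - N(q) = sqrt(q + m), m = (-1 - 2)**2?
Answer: -245*sqrt(7 - sqrt(7))/3 ≈ -170.41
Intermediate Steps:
m = 9 (m = (-3)**2 = 9)
N(q) = 7 - sqrt(9 + q) (N(q) = 7 - sqrt(q + 9) = 7 - sqrt(9 + q))
I(O) = sqrt(O)/2 (I(O) = (4*sqrt(O))/8 = sqrt(O)/2)
(I(N(-2))*(35/(-3)))*14 = ((sqrt(7 - sqrt(9 - 2))/2)*(35/(-3)))*14 = ((sqrt(7 - sqrt(7))/2)*(35*(-1/3)))*14 = ((sqrt(7 - sqrt(7))/2)*(-35/3))*14 = -35*sqrt(7 - sqrt(7))/6*14 = -245*sqrt(7 - sqrt(7))/3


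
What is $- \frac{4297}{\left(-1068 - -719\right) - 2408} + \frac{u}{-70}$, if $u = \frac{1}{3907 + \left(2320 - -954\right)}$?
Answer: $\frac{2159970233}{1385861190} \approx 1.5586$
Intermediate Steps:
$u = \frac{1}{7181}$ ($u = \frac{1}{3907 + \left(2320 + 954\right)} = \frac{1}{3907 + 3274} = \frac{1}{7181} \approx 0.00013926$)
$- \frac{4297}{\left(-1068 - -719\right) - 2408} + \frac{u}{-70} = - \frac{4297}{\left(-1068 - -719\right) - 2408} + \frac{1}{7181 \left(-70\right)} = - \frac{4297}{\left(-1068 + 719\right) - 2408} + \frac{1}{7181} \left(- \frac{1}{70}\right) = - \frac{4297}{-349 - 2408} - \frac{1}{502670} = - \frac{4297}{-2757} - \frac{1}{502670} = \left(-4297\right) \left(- \frac{1}{2757}\right) - \frac{1}{502670} = \frac{4297}{2757} - \frac{1}{502670} = \frac{2159970233}{1385861190}$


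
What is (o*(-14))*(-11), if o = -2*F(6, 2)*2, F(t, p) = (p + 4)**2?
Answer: -22176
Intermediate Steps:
F(t, p) = (4 + p)**2
o = -144 (o = -2*(4 + 2)**2*2 = -2*6**2*2 = -2*36*2 = -72*2 = -144)
(o*(-14))*(-11) = -144*(-14)*(-11) = 2016*(-11) = -22176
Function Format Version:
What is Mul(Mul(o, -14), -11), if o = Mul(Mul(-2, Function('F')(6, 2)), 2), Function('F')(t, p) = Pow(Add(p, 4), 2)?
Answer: -22176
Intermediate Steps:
Function('F')(t, p) = Pow(Add(4, p), 2)
o = -144 (o = Mul(Mul(-2, Pow(Add(4, 2), 2)), 2) = Mul(Mul(-2, Pow(6, 2)), 2) = Mul(Mul(-2, 36), 2) = Mul(-72, 2) = -144)
Mul(Mul(o, -14), -11) = Mul(Mul(-144, -14), -11) = Mul(2016, -11) = -22176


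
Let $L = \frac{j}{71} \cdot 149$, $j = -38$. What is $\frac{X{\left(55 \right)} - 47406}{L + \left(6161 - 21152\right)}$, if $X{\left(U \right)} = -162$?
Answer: $\frac{3377328}{1070023} \approx 3.1563$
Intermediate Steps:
$L = - \frac{5662}{71}$ ($L = - \frac{38}{71} \cdot 149 = \left(-38\right) \frac{1}{71} \cdot 149 = \left(- \frac{38}{71}\right) 149 = - \frac{5662}{71} \approx -79.746$)
$\frac{X{\left(55 \right)} - 47406}{L + \left(6161 - 21152\right)} = \frac{-162 - 47406}{- \frac{5662}{71} + \left(6161 - 21152\right)} = - \frac{47568}{- \frac{5662}{71} - 14991} = - \frac{47568}{- \frac{1070023}{71}} = \left(-47568\right) \left(- \frac{71}{1070023}\right) = \frac{3377328}{1070023}$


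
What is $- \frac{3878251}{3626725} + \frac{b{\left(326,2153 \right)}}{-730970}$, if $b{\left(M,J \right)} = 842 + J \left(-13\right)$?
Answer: $- \frac{547286085979}{530205434650} \approx -1.0322$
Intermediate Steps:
$b{\left(M,J \right)} = 842 - 13 J$
$- \frac{3878251}{3626725} + \frac{b{\left(326,2153 \right)}}{-730970} = - \frac{3878251}{3626725} + \frac{842 - 27989}{-730970} = \left(-3878251\right) \frac{1}{3626725} + \left(842 - 27989\right) \left(- \frac{1}{730970}\right) = - \frac{3878251}{3626725} - - \frac{27147}{730970} = - \frac{3878251}{3626725} + \frac{27147}{730970} = - \frac{547286085979}{530205434650}$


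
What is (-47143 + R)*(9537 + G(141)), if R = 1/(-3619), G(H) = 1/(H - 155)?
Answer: -11389702265903/25333 ≈ -4.4960e+8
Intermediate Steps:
G(H) = 1/(-155 + H)
R = -1/3619 ≈ -0.00027632
(-47143 + R)*(9537 + G(141)) = (-47143 - 1/3619)*(9537 + 1/(-155 + 141)) = -170610518*(9537 + 1/(-14))/3619 = -170610518*(9537 - 1/14)/3619 = -170610518/3619*133517/14 = -11389702265903/25333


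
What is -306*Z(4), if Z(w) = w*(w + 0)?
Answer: -4896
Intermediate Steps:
Z(w) = w² (Z(w) = w*w = w²)
-306*Z(4) = -306*4² = -306*16 = -4896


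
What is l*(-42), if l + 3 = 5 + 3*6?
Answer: -840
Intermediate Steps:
l = 20 (l = -3 + (5 + 3*6) = -3 + (5 + 18) = -3 + 23 = 20)
l*(-42) = 20*(-42) = -840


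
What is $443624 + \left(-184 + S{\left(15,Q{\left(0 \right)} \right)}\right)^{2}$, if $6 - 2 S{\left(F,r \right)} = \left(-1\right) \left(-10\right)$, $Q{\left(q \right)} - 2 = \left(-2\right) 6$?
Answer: $478220$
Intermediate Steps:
$Q{\left(q \right)} = -10$ ($Q{\left(q \right)} = 2 - 12 = -10$)
$S{\left(F,r \right)} = -2$ ($S{\left(F,r \right)} = 3 - \frac{\left(-1\right) \left(-10\right)}{2} = 3 - 5 = -2$)
$443624 + \left(-184 + S{\left(15,Q{\left(0 \right)} \right)}\right)^{2} = 443624 + \left(-184 - 2\right)^{2} = 443624 + \left(-186\right)^{2} = 443624 + 34596 = 478220$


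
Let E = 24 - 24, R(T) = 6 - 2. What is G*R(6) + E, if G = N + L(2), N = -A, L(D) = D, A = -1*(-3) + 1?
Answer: -8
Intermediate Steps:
A = 4 (A = 3 + 1 = 4)
R(T) = 4
E = 0
N = -4 (N = -1*4 = -4)
G = -2 (G = -4 + 2 = -2)
G*R(6) + E = -2*4 + 0 = -8 + 0 = -8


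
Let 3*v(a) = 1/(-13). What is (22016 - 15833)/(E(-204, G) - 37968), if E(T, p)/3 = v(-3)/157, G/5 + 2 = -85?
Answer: -12619503/77492689 ≈ -0.16285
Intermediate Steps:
G = -435 (G = -10 + 5*(-85) = -10 - 425 = -435)
v(a) = -1/39 (v(a) = (⅓)/(-13) = (⅓)*(-1/13) = -1/39)
E(T, p) = -1/2041 (E(T, p) = 3*(-1/39/157) = 3*(-1/39*1/157) = 3*(-1/6123) = -1/2041)
(22016 - 15833)/(E(-204, G) - 37968) = (22016 - 15833)/(-1/2041 - 37968) = 6183/(-77492689/2041) = 6183*(-2041/77492689) = -12619503/77492689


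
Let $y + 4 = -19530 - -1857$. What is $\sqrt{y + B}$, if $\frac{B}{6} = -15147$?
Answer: $i \sqrt{108559} \approx 329.48 i$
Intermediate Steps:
$B = -90882$ ($B = 6 \left(-15147\right) = -90882$)
$y = -17677$ ($y = -4 - 17673 = -17677$)
$\sqrt{y + B} = \sqrt{-17677 - 90882} = \sqrt{-108559} = i \sqrt{108559}$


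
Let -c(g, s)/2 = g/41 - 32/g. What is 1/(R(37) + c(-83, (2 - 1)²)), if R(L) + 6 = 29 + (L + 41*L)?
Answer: 3403/5377685 ≈ 0.00063280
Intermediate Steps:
c(g, s) = 64/g - 2*g/41 (c(g, s) = -2*(g/41 - 32/g) = -2*(-32/g + g/41) = 64/g - 2*g/41)
R(L) = 23 + 42*L (R(L) = -6 + (29 + (L + 41*L)) = -6 + (29 + 42*L) = 23 + 42*L)
1/(R(37) + c(-83, (2 - 1)²)) = 1/((23 + 42*37) + (64/(-83) - 2/41*(-83))) = 1/((23 + 1554) + (64*(-1/83) + 166/41)) = 1/(1577 + (-64/83 + 166/41)) = 1/(1577 + 11154/3403) = 1/(5377685/3403) = 3403/5377685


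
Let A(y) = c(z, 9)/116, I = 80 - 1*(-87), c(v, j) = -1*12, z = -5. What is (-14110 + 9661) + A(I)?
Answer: -129024/29 ≈ -4449.1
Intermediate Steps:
c(v, j) = -12
I = 167 (I = 80 + 87 = 167)
A(y) = -3/29 (A(y) = -12/116 = -12*1/116 = -3/29)
(-14110 + 9661) + A(I) = (-14110 + 9661) - 3/29 = -4449 - 3/29 = -129024/29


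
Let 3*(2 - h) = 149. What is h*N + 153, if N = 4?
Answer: -113/3 ≈ -37.667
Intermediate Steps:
h = -143/3 (h = 2 - ⅓*149 = 2 - 149/3 = -143/3 ≈ -47.667)
h*N + 153 = -143/3*4 + 153 = -572/3 + 153 = -113/3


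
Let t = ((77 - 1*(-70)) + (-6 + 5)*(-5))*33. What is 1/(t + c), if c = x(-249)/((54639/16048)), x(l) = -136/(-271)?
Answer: 14807169/74274942232 ≈ 0.00019936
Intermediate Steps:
x(l) = 136/271 (x(l) = -136*(-1/271) = 136/271)
c = 2182528/14807169 (c = 136/(271*((54639/16048))) = 136/(271*((54639*(1/16048)))) = 136/(271*(54639/16048)) = (136/271)*(16048/54639) = 2182528/14807169 ≈ 0.14740)
t = 5016 (t = ((77 + 70) - 1*(-5))*33 = (147 + 5)*33 = 152*33 = 5016)
1/(t + c) = 1/(5016 + 2182528/14807169) = 1/(74274942232/14807169) = 14807169/74274942232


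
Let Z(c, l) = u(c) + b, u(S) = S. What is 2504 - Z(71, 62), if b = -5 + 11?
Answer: 2427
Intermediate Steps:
b = 6
Z(c, l) = 6 + c (Z(c, l) = c + 6 = 6 + c)
2504 - Z(71, 62) = 2504 - (6 + 71) = 2504 - 1*77 = 2504 - 77 = 2427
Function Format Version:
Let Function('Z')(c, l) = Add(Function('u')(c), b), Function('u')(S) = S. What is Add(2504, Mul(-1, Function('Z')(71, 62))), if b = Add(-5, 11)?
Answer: 2427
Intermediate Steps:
b = 6
Function('Z')(c, l) = Add(6, c) (Function('Z')(c, l) = Add(c, 6) = Add(6, c))
Add(2504, Mul(-1, Function('Z')(71, 62))) = Add(2504, Mul(-1, Add(6, 71))) = Add(2504, Mul(-1, 77)) = Add(2504, -77) = 2427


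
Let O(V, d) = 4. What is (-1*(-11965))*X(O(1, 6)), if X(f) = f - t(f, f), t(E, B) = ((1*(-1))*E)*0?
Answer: 47860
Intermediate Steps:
t(E, B) = 0 (t(E, B) = -E*0 = 0)
X(f) = f (X(f) = f - 1*0 = f + 0 = f)
(-1*(-11965))*X(O(1, 6)) = -1*(-11965)*4 = 11965*4 = 47860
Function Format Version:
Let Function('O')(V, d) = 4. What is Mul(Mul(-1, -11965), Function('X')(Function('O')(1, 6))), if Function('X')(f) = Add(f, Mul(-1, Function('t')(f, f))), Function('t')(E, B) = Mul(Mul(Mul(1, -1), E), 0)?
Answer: 47860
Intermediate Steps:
Function('t')(E, B) = 0 (Function('t')(E, B) = Mul(Mul(-1, E), 0) = 0)
Function('X')(f) = f (Function('X')(f) = Add(f, Mul(-1, 0)) = Add(f, 0) = f)
Mul(Mul(-1, -11965), Function('X')(Function('O')(1, 6))) = Mul(Mul(-1, -11965), 4) = Mul(11965, 4) = 47860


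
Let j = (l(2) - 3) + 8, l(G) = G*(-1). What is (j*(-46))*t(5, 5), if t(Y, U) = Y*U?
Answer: -3450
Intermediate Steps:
l(G) = -G
t(Y, U) = U*Y
j = 3 (j = (-1*2 - 3) + 8 = (-2 - 3) + 8 = -5 + 8 = 3)
(j*(-46))*t(5, 5) = (3*(-46))*(5*5) = -138*25 = -3450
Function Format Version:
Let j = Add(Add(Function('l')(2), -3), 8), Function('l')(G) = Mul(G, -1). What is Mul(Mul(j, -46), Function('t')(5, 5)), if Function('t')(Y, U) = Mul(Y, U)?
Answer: -3450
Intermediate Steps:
Function('l')(G) = Mul(-1, G)
Function('t')(Y, U) = Mul(U, Y)
j = 3 (j = Add(Add(Mul(-1, 2), -3), 8) = Add(Add(-2, -3), 8) = Add(-5, 8) = 3)
Mul(Mul(j, -46), Function('t')(5, 5)) = Mul(Mul(3, -46), Mul(5, 5)) = Mul(-138, 25) = -3450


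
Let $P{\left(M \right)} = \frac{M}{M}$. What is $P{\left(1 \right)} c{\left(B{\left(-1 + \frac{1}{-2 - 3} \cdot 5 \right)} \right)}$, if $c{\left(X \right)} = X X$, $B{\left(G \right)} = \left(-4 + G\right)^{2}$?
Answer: $1296$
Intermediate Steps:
$P{\left(M \right)} = 1$
$c{\left(X \right)} = X^{2}$
$P{\left(1 \right)} c{\left(B{\left(-1 + \frac{1}{-2 - 3} \cdot 5 \right)} \right)} = 1 \left(\left(-4 - \left(1 - \frac{1}{-2 - 3} \cdot 5\right)\right)^{2}\right)^{2} = 1 \left(\left(-4 - \left(1 - \frac{1}{-5} \cdot 5\right)\right)^{2}\right)^{2} = 1 \left(\left(-4 - 2\right)^{2}\right)^{2} = 1 \left(\left(-6\right)^{2}\right)^{2} = 1 \cdot 36^{2} = 1 \cdot 1296 = 1296$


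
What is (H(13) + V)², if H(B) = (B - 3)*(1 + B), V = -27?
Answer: 12769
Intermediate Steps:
H(B) = (1 + B)*(-3 + B) (H(B) = (-3 + B)*(1 + B) = (1 + B)*(-3 + B))
(H(13) + V)² = ((-3 + 13² - 2*13) - 27)² = ((-3 + 169 - 26) - 27)² = (140 - 27)² = 113² = 12769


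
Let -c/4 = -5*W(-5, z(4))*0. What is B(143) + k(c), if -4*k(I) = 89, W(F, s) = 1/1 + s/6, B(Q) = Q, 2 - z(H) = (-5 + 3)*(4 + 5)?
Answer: 483/4 ≈ 120.75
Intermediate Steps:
z(H) = 20 (z(H) = 2 - (-5 + 3)*(4 + 5) = 2 - (-2)*9 = 2 - 1*(-18) = 2 + 18 = 20)
W(F, s) = 1 + s/6 (W(F, s) = 1*1 + s*(⅙) = 1 + s/6)
c = 0 (c = -4*(-5*(1 + (⅙)*20))*0 = -4*(-5*(1 + 10/3))*0 = -4*(-5*13/3)*0 = -(-260)*0/3 = -4*0 = 0)
k(I) = -89/4 (k(I) = -¼*89 = -89/4)
B(143) + k(c) = 143 - 89/4 = 483/4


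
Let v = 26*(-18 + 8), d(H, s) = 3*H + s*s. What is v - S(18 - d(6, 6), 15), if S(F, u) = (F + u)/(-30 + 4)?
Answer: -6781/26 ≈ -260.81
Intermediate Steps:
d(H, s) = s² + 3*H (d(H, s) = 3*H + s² = s² + 3*H)
v = -260 (v = 26*(-10) = -260)
S(F, u) = -F/26 - u/26 (S(F, u) = (F + u)/(-26) = (F + u)*(-1/26) = -F/26 - u/26)
v - S(18 - d(6, 6), 15) = -260 - (-(18 - (6² + 3*6))/26 - 1/26*15) = -260 - (-(18 - (36 + 18))/26 - 15/26) = -260 - (-(18 - 1*54)/26 - 15/26) = -260 - (-(18 - 54)/26 - 15/26) = -260 - (-1/26*(-36) - 15/26) = -260 - (18/13 - 15/26) = -260 - 1*21/26 = -260 - 21/26 = -6781/26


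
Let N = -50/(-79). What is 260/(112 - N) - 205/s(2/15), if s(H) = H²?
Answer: -202862795/17596 ≈ -11529.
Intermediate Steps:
N = 50/79 (N = -50*(-1/79) = 50/79 ≈ 0.63291)
260/(112 - N) - 205/s(2/15) = 260/(112 - 1*50/79) - 205/((2/15)²) = 260/(112 - 50/79) - 205/((2*(1/15))²) = 260/(8798/79) - 205/((2/15)²) = 260*(79/8798) - 205/4/225 = 10270/4399 - 205*225/4 = 10270/4399 - 46125/4 = -202862795/17596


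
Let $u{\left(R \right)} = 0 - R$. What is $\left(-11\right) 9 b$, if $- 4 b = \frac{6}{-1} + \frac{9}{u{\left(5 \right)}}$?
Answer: $- \frac{3861}{20} \approx -193.05$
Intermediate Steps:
$u{\left(R \right)} = - R$
$b = \frac{39}{20}$ ($b = - \frac{\frac{6}{-1} + \frac{9}{\left(-1\right) 5}}{4} = - \frac{6 \left(-1\right) + \frac{9}{-5}}{4} = - \frac{-6 + 9 \left(- \frac{1}{5}\right)}{4} = - \frac{-6 - \frac{9}{5}}{4} = \left(- \frac{1}{4}\right) \left(- \frac{39}{5}\right) = \frac{39}{20} \approx 1.95$)
$\left(-11\right) 9 b = \left(-11\right) 9 \cdot \frac{39}{20} = \left(-99\right) \frac{39}{20} = - \frac{3861}{20}$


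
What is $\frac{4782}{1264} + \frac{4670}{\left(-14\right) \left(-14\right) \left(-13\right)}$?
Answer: $\frac{785207}{402584} \approx 1.9504$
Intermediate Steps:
$\frac{4782}{1264} + \frac{4670}{\left(-14\right) \left(-14\right) \left(-13\right)} = 4782 \cdot \frac{1}{1264} + \frac{4670}{196 \left(-13\right)} = \frac{2391}{632} + \frac{4670}{-2548} = \frac{2391}{632} + 4670 \left(- \frac{1}{2548}\right) = \frac{2391}{632} - \frac{2335}{1274} = \frac{785207}{402584}$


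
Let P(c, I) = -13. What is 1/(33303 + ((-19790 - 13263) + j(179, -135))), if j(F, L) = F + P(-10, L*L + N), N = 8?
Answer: 1/416 ≈ 0.0024038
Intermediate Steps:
j(F, L) = -13 + F (j(F, L) = F - 13 = -13 + F)
1/(33303 + ((-19790 - 13263) + j(179, -135))) = 1/(33303 + ((-19790 - 13263) + (-13 + 179))) = 1/(33303 + (-33053 + 166)) = 1/(33303 - 32887) = 1/416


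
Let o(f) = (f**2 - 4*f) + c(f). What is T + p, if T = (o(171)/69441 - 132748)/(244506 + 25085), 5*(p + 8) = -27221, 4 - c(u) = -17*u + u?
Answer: -72912891166078/13371906165 ≈ -5452.7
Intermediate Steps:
c(u) = 4 + 16*u (c(u) = 4 - (-17*u + u) = 4 - (-16)*u = 4 + 16*u)
p = -27261/5 (p = -8 + (1/5)*(-27221) = -8 - 27221/5 = -27261/5 ≈ -5452.2)
o(f) = 4 + f**2 + 12*f (o(f) = (f**2 - 4*f) + (4 + 16*f) = 4 + f**2 + 12*f)
T = -1316874653/2674381233 (T = ((4 + 171**2 + 12*171)/69441 - 132748)/(244506 + 25085) = ((4 + 29241 + 2052)*(1/69441) - 132748)/269591 = (31297*(1/69441) - 132748)*(1/269591) = (31297/69441 - 132748)*(1/269591) = -9218122571/69441*1/269591 = -1316874653/2674381233 ≈ -0.49240)
T + p = -1316874653/2674381233 - 27261/5 = -72912891166078/13371906165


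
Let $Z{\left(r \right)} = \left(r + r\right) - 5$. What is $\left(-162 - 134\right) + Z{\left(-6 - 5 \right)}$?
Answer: $-323$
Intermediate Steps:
$Z{\left(r \right)} = -5 + 2 r$ ($Z{\left(r \right)} = 2 r - 5 = -5 + 2 r$)
$\left(-162 - 134\right) + Z{\left(-6 - 5 \right)} = \left(-162 - 134\right) + \left(-5 + 2 \left(-6 - 5\right)\right) = -296 + \left(-5 + 2 \left(-11\right)\right) = -296 - 27 = -323$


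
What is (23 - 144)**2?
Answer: 14641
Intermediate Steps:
(23 - 144)**2 = (-121)**2 = 14641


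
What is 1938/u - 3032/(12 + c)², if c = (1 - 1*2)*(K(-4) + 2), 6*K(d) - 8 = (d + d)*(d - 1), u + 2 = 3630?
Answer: -1374043/1814 ≈ -757.47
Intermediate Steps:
u = 3628 (u = -2 + 3630 = 3628)
K(d) = 4/3 + d*(-1 + d)/3 (K(d) = 4/3 + ((d + d)*(d - 1))/6 = 4/3 + ((2*d)*(-1 + d))/6 = 4/3 + (2*d*(-1 + d))/6 = 4/3 + d*(-1 + d)/3)
c = -10 (c = (1 - 1*2)*((4/3 - ⅓*(-4) + (⅓)*(-4)²) + 2) = (1 - 2)*((4/3 + 4/3 + (⅓)*16) + 2) = -((4/3 + 4/3 + 16/3) + 2) = -(8 + 2) = -1*10 = -10)
1938/u - 3032/(12 + c)² = 1938/3628 - 3032/(12 - 10)² = 1938*(1/3628) - 3032/(2²) = 969/1814 - 3032/4 = 969/1814 - 3032*¼ = 969/1814 - 758 = -1374043/1814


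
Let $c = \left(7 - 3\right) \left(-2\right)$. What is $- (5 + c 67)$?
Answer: $531$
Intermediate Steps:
$c = -8$ ($c = 4 \left(-2\right) = -8$)
$- (5 + c 67) = - (5 - 536) = \left(-1\right) \left(-531\right) = 531$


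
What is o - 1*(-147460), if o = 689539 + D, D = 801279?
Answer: 1638278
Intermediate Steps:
o = 1490818 (o = 689539 + 801279 = 1490818)
o - 1*(-147460) = 1490818 - 1*(-147460) = 1490818 + 147460 = 1638278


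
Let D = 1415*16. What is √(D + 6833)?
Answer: √29473 ≈ 171.68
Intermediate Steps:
D = 22640
√(D + 6833) = √(22640 + 6833) = √29473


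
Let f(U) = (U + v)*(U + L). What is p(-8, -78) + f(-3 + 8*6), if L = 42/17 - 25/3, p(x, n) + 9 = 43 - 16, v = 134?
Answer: 358202/51 ≈ 7023.6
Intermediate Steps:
p(x, n) = 18 (p(x, n) = -9 + (43 - 16) = -9 + 27 = 18)
L = -299/51 (L = 42*(1/17) - 25*1/3 = 42/17 - 25/3 = -299/51 ≈ -5.8627)
f(U) = (134 + U)*(-299/51 + U) (f(U) = (U + 134)*(U - 299/51) = (134 + U)*(-299/51 + U))
p(-8, -78) + f(-3 + 8*6) = 18 + (-40066/51 + (-3 + 8*6)**2 + 6535*(-3 + 8*6)/51) = 18 + (-40066/51 + (-3 + 48)**2 + 6535*(-3 + 48)/51) = 18 + (-40066/51 + 45**2 + (6535/51)*45) = 18 + (-40066/51 + 2025 + 98025/17) = 18 + 357284/51 = 358202/51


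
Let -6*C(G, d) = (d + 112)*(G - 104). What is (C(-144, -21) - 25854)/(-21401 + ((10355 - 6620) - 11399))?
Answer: 66278/87195 ≈ 0.76011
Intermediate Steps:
C(G, d) = -(-104 + G)*(112 + d)/6 (C(G, d) = -(d + 112)*(G - 104)/6 = -(112 + d)*(-104 + G)/6 = -(-104 + G)*(112 + d)/6)
(C(-144, -21) - 25854)/(-21401 + ((10355 - 6620) - 11399)) = ((5824/3 - 56/3*(-144) + (52/3)*(-21) - ⅙*(-144)*(-21)) - 25854)/(-21401 + ((10355 - 6620) - 11399)) = ((5824/3 + 2688 - 364 - 504) - 25854)/(-21401 + (3735 - 11399)) = (11284/3 - 25854)/(-21401 - 7664) = -66278/3/(-29065) = -66278/3*(-1/29065) = 66278/87195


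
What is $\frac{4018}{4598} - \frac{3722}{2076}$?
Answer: $- \frac{2193097}{2386362} \approx -0.91901$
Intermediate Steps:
$\frac{4018}{4598} - \frac{3722}{2076} = 4018 \cdot \frac{1}{4598} - \frac{1861}{1038} = \frac{2009}{2299} - \frac{1861}{1038} = - \frac{2193097}{2386362}$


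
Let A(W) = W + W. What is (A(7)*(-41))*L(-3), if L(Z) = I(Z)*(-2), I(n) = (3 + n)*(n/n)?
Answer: 0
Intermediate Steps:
I(n) = 3 + n (I(n) = (3 + n)*1 = 3 + n)
A(W) = 2*W
L(Z) = -6 - 2*Z (L(Z) = (3 + Z)*(-2) = -6 - 2*Z)
(A(7)*(-41))*L(-3) = ((2*7)*(-41))*(-6 - 2*(-3)) = (14*(-41))*(-6 + 6) = -574*0 = 0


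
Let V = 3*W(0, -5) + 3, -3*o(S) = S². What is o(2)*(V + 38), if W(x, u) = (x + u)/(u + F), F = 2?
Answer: -184/3 ≈ -61.333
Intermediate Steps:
o(S) = -S²/3
W(x, u) = (u + x)/(2 + u) (W(x, u) = (x + u)/(u + 2) = (u + x)/(2 + u))
V = 8 (V = 3*((-5 + 0)/(2 - 5)) + 3 = 3*(-5/(-3)) + 3 = 3*(-⅓*(-5)) + 3 = 3*(5/3) + 3 = 5 + 3 = 8)
o(2)*(V + 38) = (-⅓*2²)*(8 + 38) = -⅓*4*46 = -4/3*46 = -184/3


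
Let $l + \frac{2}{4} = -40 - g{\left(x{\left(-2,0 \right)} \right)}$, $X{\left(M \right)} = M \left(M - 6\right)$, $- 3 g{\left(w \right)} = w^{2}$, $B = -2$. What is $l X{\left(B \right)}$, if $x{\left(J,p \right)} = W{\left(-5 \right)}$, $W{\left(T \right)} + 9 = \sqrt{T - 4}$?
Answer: $-264 - 288 i \approx -264.0 - 288.0 i$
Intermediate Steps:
$W{\left(T \right)} = -9 + \sqrt{-4 + T}$ ($W{\left(T \right)} = -9 + \sqrt{T - 4} = -9 + \sqrt{-4 + T}$)
$x{\left(J,p \right)} = -9 + 3 i$ ($x{\left(J,p \right)} = -9 + \sqrt{-4 - 5} = -9 + \sqrt{-9} = -9 + 3 i$)
$g{\left(w \right)} = - \frac{w^{2}}{3}$
$X{\left(M \right)} = M \left(-6 + M\right)$
$l = - \frac{81}{2} + \frac{\left(-9 + 3 i\right)^{2}}{3}$ ($l = - \frac{1}{2} - \left(40 - \frac{\left(-9 + 3 i\right)^{2}}{3}\right) = - \frac{81}{2} + \frac{\left(-9 + 3 i\right)^{2}}{3} \approx -16.5 - 18.0 i$)
$l X{\left(B \right)} = \left(- \frac{33}{2} - 18 i\right) \left(- 2 \left(-6 - 2\right)\right) = \left(- \frac{33}{2} - 18 i\right) \left(\left(-2\right) \left(-8\right)\right) = \left(- \frac{33}{2} - 18 i\right) 16 = -264 - 288 i$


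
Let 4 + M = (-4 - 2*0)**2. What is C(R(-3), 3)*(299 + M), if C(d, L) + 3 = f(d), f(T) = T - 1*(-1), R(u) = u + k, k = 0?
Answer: -1555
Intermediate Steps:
R(u) = u (R(u) = u + 0 = u)
f(T) = 1 + T (f(T) = T + 1 = 1 + T)
M = 12 (M = -4 + (-4 - 2*0)**2 = -4 + (-4 + 0)**2 = -4 + (-4)**2 = -4 + 16 = 12)
C(d, L) = -2 + d (C(d, L) = -3 + (1 + d) = -2 + d)
C(R(-3), 3)*(299 + M) = (-2 - 3)*(299 + 12) = -5*311 = -1555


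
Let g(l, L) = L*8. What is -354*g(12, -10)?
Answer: 28320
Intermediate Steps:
g(l, L) = 8*L
-354*g(12, -10) = -2832*(-10) = -354*(-80) = 28320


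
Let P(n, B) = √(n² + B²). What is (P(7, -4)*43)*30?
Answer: 1290*√65 ≈ 10400.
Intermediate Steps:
P(n, B) = √(B² + n²)
(P(7, -4)*43)*30 = (√((-4)² + 7²)*43)*30 = (√(16 + 49)*43)*30 = (√65*43)*30 = (43*√65)*30 = 1290*√65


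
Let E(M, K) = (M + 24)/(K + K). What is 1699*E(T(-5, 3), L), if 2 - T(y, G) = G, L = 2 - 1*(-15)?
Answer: 39077/34 ≈ 1149.3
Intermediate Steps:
L = 17 (L = 2 + 15 = 17)
T(y, G) = 2 - G
E(M, K) = (24 + M)/(2*K) (E(M, K) = (24 + M)/((2*K)) = (24 + M)*(1/(2*K)) = (24 + M)/(2*K))
1699*E(T(-5, 3), L) = 1699*((1/2)*(24 + (2 - 1*3))/17) = 1699*((1/2)*(1/17)*(24 + (2 - 3))) = 1699*((1/2)*(1/17)*(24 - 1)) = 1699*((1/2)*(1/17)*23) = 1699*(23/34) = 39077/34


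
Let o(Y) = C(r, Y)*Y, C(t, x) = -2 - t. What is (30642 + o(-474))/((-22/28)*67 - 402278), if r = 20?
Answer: -191660/1877543 ≈ -0.10208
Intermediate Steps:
o(Y) = -22*Y (o(Y) = (-2 - 1*20)*Y = (-2 - 20)*Y = -22*Y)
(30642 + o(-474))/((-22/28)*67 - 402278) = (30642 - 22*(-474))/((-22/28)*67 - 402278) = (30642 + 10428)/(((1/28)*(-22))*67 - 402278) = 41070/(-11/14*67 - 402278) = 41070/(-737/14 - 402278) = 41070/(-5632629/14) = 41070*(-14/5632629) = -191660/1877543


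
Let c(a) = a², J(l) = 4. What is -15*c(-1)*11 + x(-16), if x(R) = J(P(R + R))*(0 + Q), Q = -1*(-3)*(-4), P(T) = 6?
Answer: -213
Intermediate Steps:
Q = -12 (Q = 3*(-4) = -12)
x(R) = -48 (x(R) = 4*(0 - 12) = 4*(-12) = -48)
-15*c(-1)*11 + x(-16) = -15*(-1)²*11 - 48 = -15*1*11 - 48 = -15*11 - 48 = -165 - 48 = -213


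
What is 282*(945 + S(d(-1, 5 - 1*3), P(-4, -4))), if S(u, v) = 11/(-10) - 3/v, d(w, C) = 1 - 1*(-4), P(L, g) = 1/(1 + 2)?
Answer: 1318209/5 ≈ 2.6364e+5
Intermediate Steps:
P(L, g) = 1/3
d(w, C) = 5 (d(w, C) = 1 + 4 = 5)
S(u, v) = -11/10 - 3/v (S(u, v) = 11*(-1/10) - 3/v = -11/10 - 3/v)
282*(945 + S(d(-1, 5 - 1*3), P(-4, -4))) = 282*(945 + (-11/10 - 3/1/3)) = 282*(945 + (-11/10 - 3*3)) = 282*(945 + (-11/10 - 9)) = 282*(945 - 101/10) = 282*(9349/10) = 1318209/5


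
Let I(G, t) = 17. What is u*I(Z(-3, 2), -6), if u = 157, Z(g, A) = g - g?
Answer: 2669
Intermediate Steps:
Z(g, A) = 0
u*I(Z(-3, 2), -6) = 157*17 = 2669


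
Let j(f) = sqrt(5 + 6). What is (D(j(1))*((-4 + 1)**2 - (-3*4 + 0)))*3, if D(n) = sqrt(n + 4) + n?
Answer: 63*sqrt(11) + 63*sqrt(4 + sqrt(11)) ≈ 379.36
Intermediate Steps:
j(f) = sqrt(11)
D(n) = n + sqrt(4 + n) (D(n) = sqrt(4 + n) + n = n + sqrt(4 + n))
(D(j(1))*((-4 + 1)**2 - (-3*4 + 0)))*3 = ((sqrt(11) + sqrt(4 + sqrt(11)))*((-4 + 1)**2 - (-3*4 + 0)))*3 = ((sqrt(11) + sqrt(4 + sqrt(11)))*((-3)**2 - (-12 + 0)))*3 = ((sqrt(11) + sqrt(4 + sqrt(11)))*(9 - 1*(-12)))*3 = ((sqrt(11) + sqrt(4 + sqrt(11)))*(9 + 12))*3 = ((sqrt(11) + sqrt(4 + sqrt(11)))*21)*3 = (21*sqrt(11) + 21*sqrt(4 + sqrt(11)))*3 = 63*sqrt(11) + 63*sqrt(4 + sqrt(11))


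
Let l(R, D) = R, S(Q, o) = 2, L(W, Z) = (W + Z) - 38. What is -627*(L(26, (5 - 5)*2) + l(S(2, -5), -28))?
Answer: 6270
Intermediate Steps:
L(W, Z) = -38 + W + Z
-627*(L(26, (5 - 5)*2) + l(S(2, -5), -28)) = -627*((-38 + 26 + (5 - 5)*2) + 2) = -627*((-38 + 26 + 0*2) + 2) = -627*((-38 + 26 + 0) + 2) = -627*(-12 + 2) = -627*(-10) = 6270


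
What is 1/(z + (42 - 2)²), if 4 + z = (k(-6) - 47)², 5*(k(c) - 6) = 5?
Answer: 1/3196 ≈ 0.00031289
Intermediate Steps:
k(c) = 7 (k(c) = 6 + (⅕)*5 = 6 + 1 = 7)
z = 1596 (z = -4 + (7 - 47)² = -4 + (-40)² = -4 + 1600 = 1596)
1/(z + (42 - 2)²) = 1/(1596 + (42 - 2)²) = 1/(1596 + 40²) = 1/(1596 + 1600) = 1/3196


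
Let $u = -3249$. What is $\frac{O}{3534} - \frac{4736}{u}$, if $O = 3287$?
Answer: $\frac{480991}{201438} \approx 2.3878$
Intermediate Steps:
$\frac{O}{3534} - \frac{4736}{u} = \frac{3287}{3534} - \frac{4736}{-3249} = 3287 \cdot \frac{1}{3534} - - \frac{4736}{3249} = \frac{173}{186} + \frac{4736}{3249} = \frac{480991}{201438}$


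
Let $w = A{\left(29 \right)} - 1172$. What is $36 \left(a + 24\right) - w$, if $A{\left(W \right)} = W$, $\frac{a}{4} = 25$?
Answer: $5607$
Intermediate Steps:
$a = 100$ ($a = 4 \cdot 25 = 100$)
$w = -1143$ ($w = 29 - 1172 = -1143$)
$36 \left(a + 24\right) - w = 36 \left(100 + 24\right) - -1143 = 36 \cdot 124 + 1143 = 4464 + 1143 = 5607$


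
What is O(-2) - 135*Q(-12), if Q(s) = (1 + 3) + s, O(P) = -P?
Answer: 1082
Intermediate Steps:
Q(s) = 4 + s
O(-2) - 135*Q(-12) = -1*(-2) - 135*(4 - 12) = 2 - 135*(-8) = 2 + 1080 = 1082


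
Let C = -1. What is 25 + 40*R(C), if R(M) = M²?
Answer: 65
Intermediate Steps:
25 + 40*R(C) = 25 + 40*(-1)² = 25 + 40*1 = 25 + 40 = 65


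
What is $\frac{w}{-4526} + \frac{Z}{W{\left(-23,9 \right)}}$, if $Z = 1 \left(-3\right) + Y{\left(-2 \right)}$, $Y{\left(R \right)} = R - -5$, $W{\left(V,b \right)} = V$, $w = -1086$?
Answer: $\frac{543}{2263} \approx 0.23995$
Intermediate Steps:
$Y{\left(R \right)} = 5 + R$ ($Y{\left(R \right)} = R + 5 = 5 + R$)
$Z = 0$ ($Z = 1 \left(-3\right) + \left(5 - 2\right) = -3 + 3 = 0$)
$\frac{w}{-4526} + \frac{Z}{W{\left(-23,9 \right)}} = - \frac{1086}{-4526} + \frac{0}{-23} = \left(-1086\right) \left(- \frac{1}{4526}\right) + 0 \left(- \frac{1}{23}\right) = \frac{543}{2263} + 0 = \frac{543}{2263}$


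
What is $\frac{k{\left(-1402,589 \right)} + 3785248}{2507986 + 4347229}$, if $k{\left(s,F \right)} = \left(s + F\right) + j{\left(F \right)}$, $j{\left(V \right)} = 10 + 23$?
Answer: $\frac{3784468}{6855215} \approx 0.55206$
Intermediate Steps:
$j{\left(V \right)} = 33$
$k{\left(s,F \right)} = 33 + F + s$ ($k{\left(s,F \right)} = \left(s + F\right) + 33 = \left(F + s\right) + 33 = 33 + F + s$)
$\frac{k{\left(-1402,589 \right)} + 3785248}{2507986 + 4347229} = \frac{\left(33 + 589 - 1402\right) + 3785248}{2507986 + 4347229} = \frac{-780 + 3785248}{6855215} = 3784468 \cdot \frac{1}{6855215} = \frac{3784468}{6855215}$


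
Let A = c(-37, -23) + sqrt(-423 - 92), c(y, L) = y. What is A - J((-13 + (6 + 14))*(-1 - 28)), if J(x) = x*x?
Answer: -41246 + I*sqrt(515) ≈ -41246.0 + 22.694*I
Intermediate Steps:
J(x) = x**2
A = -37 + I*sqrt(515) (A = -37 + sqrt(-423 - 92) = -37 + sqrt(-515) = -37 + I*sqrt(515) ≈ -37.0 + 22.694*I)
A - J((-13 + (6 + 14))*(-1 - 28)) = (-37 + I*sqrt(515)) - ((-13 + (6 + 14))*(-1 - 28))**2 = (-37 + I*sqrt(515)) - ((-13 + 20)*(-29))**2 = (-37 + I*sqrt(515)) - (7*(-29))**2 = (-37 + I*sqrt(515)) - 1*(-203)**2 = (-37 + I*sqrt(515)) - 1*41209 = (-37 + I*sqrt(515)) - 41209 = -41246 + I*sqrt(515)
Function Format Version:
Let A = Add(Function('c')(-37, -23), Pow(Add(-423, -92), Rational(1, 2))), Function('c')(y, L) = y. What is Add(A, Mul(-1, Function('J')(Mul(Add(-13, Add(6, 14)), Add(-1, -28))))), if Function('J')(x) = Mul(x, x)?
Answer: Add(-41246, Mul(I, Pow(515, Rational(1, 2)))) ≈ Add(-41246., Mul(22.694, I))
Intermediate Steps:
Function('J')(x) = Pow(x, 2)
A = Add(-37, Mul(I, Pow(515, Rational(1, 2)))) (A = Add(-37, Pow(Add(-423, -92), Rational(1, 2))) = Add(-37, Pow(-515, Rational(1, 2))) = Add(-37, Mul(I, Pow(515, Rational(1, 2)))) ≈ Add(-37.000, Mul(22.694, I)))
Add(A, Mul(-1, Function('J')(Mul(Add(-13, Add(6, 14)), Add(-1, -28))))) = Add(Add(-37, Mul(I, Pow(515, Rational(1, 2)))), Mul(-1, Pow(Mul(Add(-13, Add(6, 14)), Add(-1, -28)), 2))) = Add(Add(-37, Mul(I, Pow(515, Rational(1, 2)))), Mul(-1, Pow(Mul(Add(-13, 20), -29), 2))) = Add(Add(-37, Mul(I, Pow(515, Rational(1, 2)))), Mul(-1, Pow(Mul(7, -29), 2))) = Add(Add(-37, Mul(I, Pow(515, Rational(1, 2)))), Mul(-1, Pow(-203, 2))) = Add(Add(-37, Mul(I, Pow(515, Rational(1, 2)))), Mul(-1, 41209)) = Add(Add(-37, Mul(I, Pow(515, Rational(1, 2)))), -41209) = Add(-41246, Mul(I, Pow(515, Rational(1, 2))))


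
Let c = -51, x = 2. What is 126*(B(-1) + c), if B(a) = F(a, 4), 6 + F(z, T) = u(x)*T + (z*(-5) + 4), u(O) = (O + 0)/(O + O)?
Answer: -5796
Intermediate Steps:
u(O) = 1/2 (u(O) = O/((2*O)) = O*(1/(2*O)) = 1/2)
F(z, T) = -2 + T/2 - 5*z (F(z, T) = -6 + (T/2 + (z*(-5) + 4)) = -6 + (T/2 + (-5*z + 4)) = -6 + (T/2 + (4 - 5*z)) = -6 + (4 + T/2 - 5*z) = -2 + T/2 - 5*z)
B(a) = -5*a (B(a) = -2 + (1/2)*4 - 5*a = -2 + 2 - 5*a = -5*a)
126*(B(-1) + c) = 126*(-5*(-1) - 51) = 126*(5 - 51) = 126*(-46) = -5796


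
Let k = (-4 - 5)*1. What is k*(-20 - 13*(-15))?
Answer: -1575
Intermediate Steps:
k = -9 (k = -9*1 = -9)
k*(-20 - 13*(-15)) = -9*(-20 - 13*(-15)) = -9*(-20 + 195) = -9*175 = -1575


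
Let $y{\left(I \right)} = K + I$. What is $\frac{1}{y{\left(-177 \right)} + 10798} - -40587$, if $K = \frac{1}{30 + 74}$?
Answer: $\frac{44831791499}{1104585} \approx 40587.0$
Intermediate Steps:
$K = \frac{1}{104} \approx 0.0096154$
$y{\left(I \right)} = \frac{1}{104} + I$
$\frac{1}{y{\left(-177 \right)} + 10798} - -40587 = \frac{1}{\left(\frac{1}{104} - 177\right) + 10798} - -40587 = \frac{1}{- \frac{18407}{104} + 10798} + 40587 = \frac{1}{\frac{1104585}{104}} + 40587 = \frac{104}{1104585} + 40587 = \frac{44831791499}{1104585}$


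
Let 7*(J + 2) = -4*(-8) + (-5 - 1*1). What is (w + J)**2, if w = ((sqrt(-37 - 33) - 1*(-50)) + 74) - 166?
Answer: 76094/49 - 564*I*sqrt(70)/7 ≈ 1552.9 - 674.11*I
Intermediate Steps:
w = -42 + I*sqrt(70) (w = ((sqrt(-70) + 50) + 74) - 166 = ((I*sqrt(70) + 50) + 74) - 166 = ((50 + I*sqrt(70)) + 74) - 166 = (124 + I*sqrt(70)) - 166 = -42 + I*sqrt(70) ≈ -42.0 + 8.3666*I)
J = 12/7 (J = -2 + (-4*(-8) + (-5 - 1*1))/7 = -2 + (32 + (-5 - 1))/7 = -2 + (32 - 6)/7 = -2 + (1/7)*26 = -2 + 26/7 = 12/7 ≈ 1.7143)
(w + J)**2 = ((-42 + I*sqrt(70)) + 12/7)**2 = (-282/7 + I*sqrt(70))**2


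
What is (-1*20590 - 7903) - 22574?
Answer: -51067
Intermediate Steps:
(-1*20590 - 7903) - 22574 = (-20590 - 7903) - 22574 = -28493 - 22574 = -51067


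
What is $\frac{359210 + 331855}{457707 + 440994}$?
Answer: $\frac{230355}{299567} \approx 0.76896$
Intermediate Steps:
$\frac{359210 + 331855}{457707 + 440994} = \frac{691065}{898701} = 691065 \cdot \frac{1}{898701} = \frac{230355}{299567}$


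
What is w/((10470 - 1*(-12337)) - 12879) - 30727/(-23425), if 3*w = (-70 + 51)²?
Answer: 923629393/697690200 ≈ 1.3238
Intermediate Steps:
w = 361/3 (w = (-70 + 51)²/3 = (⅓)*(-19)² = (⅓)*361 = 361/3 ≈ 120.33)
w/((10470 - 1*(-12337)) - 12879) - 30727/(-23425) = 361/(3*((10470 - 1*(-12337)) - 12879)) - 30727/(-23425) = 361/(3*((10470 + 12337) - 12879)) - 30727*(-1/23425) = 361/(3*(22807 - 12879)) + 30727/23425 = (361/3)/9928 + 30727/23425 = (361/3)*(1/9928) + 30727/23425 = 361/29784 + 30727/23425 = 923629393/697690200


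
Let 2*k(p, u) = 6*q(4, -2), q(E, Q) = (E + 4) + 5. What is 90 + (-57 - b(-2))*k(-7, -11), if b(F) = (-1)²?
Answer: -2172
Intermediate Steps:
q(E, Q) = 9 + E (q(E, Q) = (4 + E) + 5 = 9 + E)
b(F) = 1
k(p, u) = 39 (k(p, u) = (6*(9 + 4))/2 = (6*13)/2 = (½)*78 = 39)
90 + (-57 - b(-2))*k(-7, -11) = 90 + (-57 - 1*1)*39 = 90 + (-57 - 1)*39 = 90 - 58*39 = 90 - 2262 = -2172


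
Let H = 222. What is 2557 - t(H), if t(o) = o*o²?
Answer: -10938491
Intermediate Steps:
t(o) = o³
2557 - t(H) = 2557 - 1*222³ = 2557 - 1*10941048 = 2557 - 10941048 = -10938491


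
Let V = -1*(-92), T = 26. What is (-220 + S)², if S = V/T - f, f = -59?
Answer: 4190209/169 ≈ 24794.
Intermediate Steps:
V = 92
S = 813/13 (S = 92/26 - 1*(-59) = 92*(1/26) + 59 = 46/13 + 59 = 813/13 ≈ 62.538)
(-220 + S)² = (-220 + 813/13)² = (-2047/13)² = 4190209/169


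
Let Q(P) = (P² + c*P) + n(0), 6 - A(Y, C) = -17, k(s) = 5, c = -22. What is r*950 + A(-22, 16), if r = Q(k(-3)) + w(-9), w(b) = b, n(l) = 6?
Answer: -83577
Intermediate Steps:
A(Y, C) = 23 (A(Y, C) = 6 - 1*(-17) = 6 + 17 = 23)
Q(P) = 6 + P² - 22*P (Q(P) = (P² - 22*P) + 6 = 6 + P² - 22*P)
r = -88 (r = (6 + 5² - 22*5) - 9 = (6 + 25 - 110) - 9 = -79 - 9 = -88)
r*950 + A(-22, 16) = -88*950 + 23 = -83600 + 23 = -83577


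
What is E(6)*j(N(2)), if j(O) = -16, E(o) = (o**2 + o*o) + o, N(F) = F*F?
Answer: -1248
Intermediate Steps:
N(F) = F**2
E(o) = o + 2*o**2 (E(o) = (o**2 + o**2) + o = 2*o**2 + o = o + 2*o**2)
E(6)*j(N(2)) = (6*(1 + 2*6))*(-16) = (6*(1 + 12))*(-16) = (6*13)*(-16) = 78*(-16) = -1248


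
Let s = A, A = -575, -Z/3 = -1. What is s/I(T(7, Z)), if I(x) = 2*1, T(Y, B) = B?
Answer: -575/2 ≈ -287.50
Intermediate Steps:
Z = 3 (Z = -3*(-1) = 3)
I(x) = 2
s = -575
s/I(T(7, Z)) = -575/2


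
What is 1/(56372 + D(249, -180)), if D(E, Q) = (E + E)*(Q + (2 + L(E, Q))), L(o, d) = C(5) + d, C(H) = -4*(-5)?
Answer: -1/111952 ≈ -8.9324e-6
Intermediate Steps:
C(H) = 20
L(o, d) = 20 + d
D(E, Q) = 2*E*(22 + 2*Q) (D(E, Q) = (E + E)*(Q + (2 + (20 + Q))) = (2*E)*(Q + (22 + Q)) = (2*E)*(22 + 2*Q) = 2*E*(22 + 2*Q))
1/(56372 + D(249, -180)) = 1/(56372 + 4*249*(11 - 180)) = 1/(56372 + 4*249*(-169)) = 1/(56372 - 168324) = 1/(-111952) = -1/111952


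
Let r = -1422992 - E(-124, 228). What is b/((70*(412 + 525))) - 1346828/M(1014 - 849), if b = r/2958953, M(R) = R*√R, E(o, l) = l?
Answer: -142322/19407772727 - 1346828*√165/27225 ≈ -635.46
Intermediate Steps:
r = -1423220 (r = -1422992 - 1*228 = -1422992 - 228 = -1423220)
M(R) = R^(3/2)
b = -1423220/2958953 ≈ -0.48099
b/((70*(412 + 525))) - 1346828/M(1014 - 849) = -1423220*1/(70*(412 + 525))/2958953 - 1346828/(1014 - 849)^(3/2) = -1423220/(2958953*(70*937)) - 1346828*√165/27225 = -1423220/2958953/65590 - 1346828*√165/27225 = -1423220/2958953*1/65590 - 1346828*√165/27225 = -142322/19407772727 - 1346828*√165/27225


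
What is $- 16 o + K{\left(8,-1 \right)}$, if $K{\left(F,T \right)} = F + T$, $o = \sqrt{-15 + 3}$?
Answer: $7 - 32 i \sqrt{3} \approx 7.0 - 55.426 i$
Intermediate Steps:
$o = 2 i \sqrt{3}$ ($o = \sqrt{-12} = 2 i \sqrt{3} \approx 3.4641 i$)
$- 16 o + K{\left(8,-1 \right)} = - 16 \cdot 2 i \sqrt{3} + \left(8 - 1\right) = - 32 i \sqrt{3} + 7 = 7 - 32 i \sqrt{3}$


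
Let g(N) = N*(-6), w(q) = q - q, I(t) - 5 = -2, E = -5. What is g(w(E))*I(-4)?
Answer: 0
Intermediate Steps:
I(t) = 3 (I(t) = 5 - 2 = 3)
w(q) = 0
g(N) = -6*N
g(w(E))*I(-4) = -6*0*3 = 0*3 = 0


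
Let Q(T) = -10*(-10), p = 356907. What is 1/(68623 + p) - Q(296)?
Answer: -42552999/425530 ≈ -100.00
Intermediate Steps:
Q(T) = 100
1/(68623 + p) - Q(296) = 1/(68623 + 356907) - 1*100 = 1/425530 - 100 = -42552999/425530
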